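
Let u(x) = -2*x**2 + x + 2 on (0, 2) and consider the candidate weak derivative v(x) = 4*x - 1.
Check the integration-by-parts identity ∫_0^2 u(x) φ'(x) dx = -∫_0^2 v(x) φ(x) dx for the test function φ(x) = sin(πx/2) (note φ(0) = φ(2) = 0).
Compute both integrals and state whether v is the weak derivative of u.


LHS = 12/π, RHS = -12/π. No, v is not the weak derivative of u.

u(x) = -2*x**2 + x + 2, classical derivative u'(x) = 1 - 4*x.
φ(x) = sin(πx/2), so φ'(x) = π*cos(π*x/2)/2.
Note φ(0) = φ(2) = 0, so the boundary term u·φ vanishes.
LHS = ∫_0^2 u(x) φ'(x) dx = ∫_0^2 (-π*x^2*cos(π*x/2) + π*x*cos(π*x/2)/2 + π*cos(π*x/2)) dx. Term by term:
  ∫_0^2 π*cos(π*x/2) dx = 0;  ∫_0^2 π*x*cos(π*x/2)/2 dx = -4/π;  ∫_0^2 -π*x^2*cos(π*x/2) dx = 16/π.
Sum: 0 − 4/π + 16/π = 12/π.
So LHS = 12/π.
∫_0^2 v(x) φ(x) dx = ∫_0^2 (4*x*sin(π*x/2) - sin(π*x/2)) dx. Term by term:
  ∫_0^2 -sin(π*x/2) dx = -4/π;  ∫_0^2 4*x*sin(π*x/2) dx = 16/π.
Sum: -4/π + 16/π = 12/π.
So RHS = -∫_0^2 v(x) φ(x) dx = -12/π.
LHS − RHS = 24/π ≠ 0, so the identity fails.
(For a valid weak derivative the identity must hold for EVERY test function, in particular this one. The failure shows v is NOT the weak derivative of u.)
Correct weak derivative would be u'(x) = 1 - 4*x.


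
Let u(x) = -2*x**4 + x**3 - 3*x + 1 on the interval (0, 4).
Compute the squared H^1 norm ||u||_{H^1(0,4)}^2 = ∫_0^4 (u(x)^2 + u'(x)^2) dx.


||u||_{H^1}^2 = 67440488/315

The H^1 norm (squared) on an interval (0, L) is
  ||u||_{H^1}^2 = ∫_0^L u(x)^2 dx + ∫_0^L u'(x)^2 dx.
Compute u'(x) = -8*x**3 + 3*x**2 - 3.
Then u(x)^2 = 4*x**8 - 4*x**7 + x**6 + 12*x**5 - 10*x**4 + 2*x**3 + 9*x**2 - 6*x + 1 and u'(x)^2 = 64*x**6 - 48*x**5 + 9*x**4 + 48*x**3 - 18*x**2 + 9.
Integrate each monomial from 0 to 4 using ∫_0^4 c·x^n dx = c·4^(n+1)/(n+1):
  ∫_0^4 u(x)^2 dx = ∫_0^4 (4*x^8 - 4*x^7 + x^6 + 12*x^5 - 10*x^4 + 2*x^3 + 9*x^2 - 6*x + 1) dx. Term by term:
    ∫_0^4 4*x^8 dx = 1048576/9;  ∫_0^4 -4*x^7 dx = -32768;  ∫_0^4 x^6 dx = 16384/7;
    ∫_0^4 12*x^5 dx = 8192;  ∫_0^4 -10*x^4 dx = -2048;  ∫_0^4 2*x^3 dx = 128;
    ∫_0^4 9*x^2 dx = 192;  ∫_0^4 -6*x dx = -48;  ∫_0^4 1 dx = 4.
  Sum: 1048576/9 − 32768 + 16384/7 + 8192 − 2048 + 128 + 192 − 48 + 4 = 5827564/63.
  ∫_0^4 u'(x)^2 dx = ∫_0^4 (64*x^6 - 48*x^5 + 9*x^4 + 48*x^3 - 18*x^2 + 9) dx. Term by term:
    ∫_0^4 64*x^6 dx = 1048576/7;  ∫_0^4 -48*x^5 dx = -32768;  ∫_0^4 9*x^4 dx = 9216/5;
    ∫_0^4 48*x^3 dx = 3072;  ∫_0^4 -18*x^2 dx = -384;  ∫_0^4 9 dx = 36.
  Sum: 1048576/7 − 32768 + 9216/5 + 3072 − 384 + 36 = 4255852/35.
Adding: ||u||_{H^1}^2 = 5827564/63 + 4255852/35 = 67440488/315.


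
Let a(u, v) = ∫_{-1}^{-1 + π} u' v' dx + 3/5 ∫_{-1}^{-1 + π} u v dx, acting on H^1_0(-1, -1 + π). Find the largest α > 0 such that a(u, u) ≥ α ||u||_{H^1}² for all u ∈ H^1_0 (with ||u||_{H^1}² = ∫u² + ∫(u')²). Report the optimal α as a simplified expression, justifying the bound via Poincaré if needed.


α = 4/5

Coercivity of a(·,·) on H^1_0(-1, -1 + π) means a(u, u) ≥ α ||u||_{H^1}² for every u ∈ H^1_0.
The interval has length L = π, and Poincaré/coercivity depend only on L. Here a(u, u) = ∫(u')² + (3/5)·∫u².
Here 0 < c = 3/5 < 1. The condition a(u,u) ≥ α||u||_{H^1}² reads (1−α)∫(u')² ≥ (α−c)∫u². Any admissible α is ≤ 1 (rapidly oscillating u have ∫u²/∫(u')² → 0), and α = 1 would force 0 ≥ (1−c)∫u², impossible since c < 1; so 1−α > 0. By the sharp Poincaré inequality on H^1_0 of an interval of length L, ∫(u')² ≥ (π/L)²∫u² with equality for the first sine mode sin(π(x−x₀)/L) (x₀ the left endpoint), so the inequality holds for all u iff (1−α)(π/L)² ≥ α − c, i.e. α ≤ ((π/L)² + c)/((π/L)² + 1) = (1 + c(L/π)²)/(1 + (L/π)²). With (π/L)² = 1 and c = 3/5, the largest admissible constant is α = ((π/L)² + c)/((π/L)² + 1).
Simplifying, α = 4/5.


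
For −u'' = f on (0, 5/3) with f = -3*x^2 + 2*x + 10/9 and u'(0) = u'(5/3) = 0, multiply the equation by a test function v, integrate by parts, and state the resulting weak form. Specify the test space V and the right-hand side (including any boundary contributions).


V = H^1(0, 5/3) (no boundary constraint on v; u is determined up to an additive constant); weak form: ∫_0^5/3 u'v' dx = ∫_0^5/3 (-3*x^2 + 2*x + 10/9) v dx for all v ∈ V.

Multiply both sides by a test function v and integrate from 0 to 5/3:
  ∫_0^5/3 −u''(x) v(x) dx = ∫_0^5/3 f(x) v(x) dx.
Integrate the LHS by parts once:
  ∫_0^5/3 −u'' v dx = −[u'(x) v(x)]_0^5/3 + ∫_0^5/3 u'(x) v'(x) dx.
Thus ∫_0^5/3 u'(x) v'(x) dx = ∫_0^5/3 f(x) v(x) dx + [u'(x) v(x)]_0^5/3.
Choose V so that boundary terms are either known or forced to vanish.
u has homogeneous Neumann: u'(0) = u'(5/3) = 0. So [u' v]_0^5/3 = 0·v(5/3) − 0·v(0) = 0 for any v; take V = H^1(0, 5/3).
Weak formulation: find u (satisfying any essential BC) such that ∫_0^5/3 u'(x) v'(x) dx = ∫_0^5/3 f v dx for all v ∈ V (homogeneous Neumann, so boundary terms vanish).
Substituting f(x) = -3*x^2 + 2*x + 10/9, the right-hand side is ∫_0^5/3 (-3*x^2 + 2*x + 10/9) v dx.
Compatibility check (pure Neumann): taking v ≡ 1 ∈ V gives 0 = ∫_0^5/3 f dx + (0) − (0), i.e. ∫_0^5/3 f dx must equal u'(0) − u'(5/3) = 0. Indeed ∫_0^5/3 (-3*x^2 + 2*x + 10/9) dx = 0, so the data are compatible. The solution is then unique only up to an additive constant (fix it e.g. by requiring ∫_0^5/3 u dx = 0).


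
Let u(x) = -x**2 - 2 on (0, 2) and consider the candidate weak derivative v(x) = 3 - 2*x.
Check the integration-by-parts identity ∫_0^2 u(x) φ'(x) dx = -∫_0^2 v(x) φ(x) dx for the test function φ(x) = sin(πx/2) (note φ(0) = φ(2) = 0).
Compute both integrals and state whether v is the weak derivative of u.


LHS = 8/π, RHS = -4/π. No, v is not the weak derivative of u.

u(x) = -x**2 - 2, classical derivative u'(x) = -2*x.
φ(x) = sin(πx/2), so φ'(x) = π*cos(π*x/2)/2.
Note φ(0) = φ(2) = 0, so the boundary term u·φ vanishes.
LHS = ∫_0^2 u(x) φ'(x) dx = ∫_0^2 (-π*x^2*cos(π*x/2)/2 - π*cos(π*x/2)) dx. Term by term:
  ∫_0^2 -π*cos(π*x/2) dx = 0;  ∫_0^2 -π*x^2*cos(π*x/2)/2 dx = 8/π.
Sum: 0 + 8/π = 8/π.
So LHS = 8/π.
∫_0^2 v(x) φ(x) dx = ∫_0^2 (-2*x*sin(π*x/2) + 3*sin(π*x/2)) dx. Term by term:
  ∫_0^2 3*sin(π*x/2) dx = 12/π;  ∫_0^2 -2*x*sin(π*x/2) dx = -8/π.
Sum: 12/π − 8/π = 4/π.
So RHS = -∫_0^2 v(x) φ(x) dx = -4/π.
LHS − RHS = 12/π ≠ 0, so the identity fails.
(For a valid weak derivative the identity must hold for EVERY test function, in particular this one. The failure shows v is NOT the weak derivative of u.)
Correct weak derivative would be u'(x) = -2*x.


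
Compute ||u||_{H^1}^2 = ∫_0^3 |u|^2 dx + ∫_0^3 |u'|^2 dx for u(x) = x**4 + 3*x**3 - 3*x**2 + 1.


||u||_{H^1}^2 = 2793111/140

The H^1 norm (squared) on an interval (0, L) is
  ||u||_{H^1}^2 = ∫_0^L u(x)^2 dx + ∫_0^L u'(x)^2 dx.
Compute u'(x) = 4*x**3 + 9*x**2 - 6*x.
Then u(x)^2 = x**8 + 6*x**7 + 3*x**6 - 18*x**5 + 11*x**4 + 6*x**3 - 6*x**2 + 1 and u'(x)^2 = 16*x**6 + 72*x**5 + 33*x**4 - 108*x**3 + 36*x**2.
Integrate each monomial from 0 to 3 using ∫_0^3 c·x^n dx = c·3^(n+1)/(n+1):
  ∫_0^3 u(x)^2 dx = ∫_0^3 (x^8 + 6*x^7 + 3*x^6 - 18*x^5 + 11*x^4 + 6*x^3 - 6*x^2 + 1) dx. Term by term:
    ∫_0^3 x^8 dx = 2187;  ∫_0^3 6*x^7 dx = 19683/4;  ∫_0^3 3*x^6 dx = 6561/7;
    ∫_0^3 -18*x^5 dx = -2187;  ∫_0^3 11*x^4 dx = 2673/5;  ∫_0^3 6*x^3 dx = 243/2;
    ∫_0^3 -6*x^2 dx = -54;  ∫_0^3 1 dx = 3.
  Sum: 2187 + 19683/4 + 6561/7 − 2187 + 2673/5 + 243/2 − 54 + 3 = 904839/140.
  ∫_0^3 u'(x)^2 dx = ∫_0^3 (16*x^6 + 72*x^5 + 33*x^4 - 108*x^3 + 36*x^2) dx. Term by term:
    ∫_0^3 16*x^6 dx = 34992/7;  ∫_0^3 72*x^5 dx = 8748;  ∫_0^3 33*x^4 dx = 8019/5;
    ∫_0^3 -108*x^3 dx = -2187;  ∫_0^3 36*x^2 dx = 324.
  Sum: 34992/7 + 8748 + 8019/5 − 2187 + 324 = 472068/35.
Adding: ||u||_{H^1}^2 = 904839/140 + 472068/35 = 2793111/140.


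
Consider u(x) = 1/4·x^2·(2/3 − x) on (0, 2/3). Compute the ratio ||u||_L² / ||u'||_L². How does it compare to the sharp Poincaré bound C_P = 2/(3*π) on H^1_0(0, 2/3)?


||u||_L² / ||u'||_L² = sqrt(14)/21 < C_P = 2/(3*π).

u(x) = 1/4·x^2·(2/3 − x), so u'(x) = x*(4 - 9*x)/12.
u(x) = 1/4·x^2·(2/3 − x) vanishes at x = 0 and x = 2/3, so u ∈ H^1_0(0, 2/3). Differentiate via the product rule and integrate the resulting polynomials term by term.
  ∫_0^2/3 u² dx = ∫_0^2/3 (x^6/16 - x^5/12 + x^4/36) dx. Term by term:
    ∫_0^2/3 x^6/16 dx = 8/15309;  ∫_0^2/3 -x^5/12 dx = -8/6561;  ∫_0^2/3 x^4/36 dx = 8/10935.
  Sum: 8/15309 − 8/6561 + 8/10935 = 8/229635.
  ∫_0^2/3 (u')² dx = ∫_0^2/3 (9*x^4/16 - x^3/2 + x^2/9) dx. Term by term:
    ∫_0^2/3 9*x^4/16 dx = 2/135;  ∫_0^2/3 -x^3/2 dx = -2/81;  ∫_0^2/3 x^2/9 dx = 8/729.
  Sum: 2/135 − 2/81 + 8/729 = 4/3645.
∫_0^2/3 u² dx = 8/229635, so ||u||_L² = 2*sqrt(70)/2835.
∫_0^2/3 (u')² dx = 4/3645, so ||u'||_L² = 2*sqrt(5)/135.
Ratio ||u||_L² / ||u'||_L² = sqrt(14)/21.
Sharp Poincaré constant on H^1_0(0, 2/3) is C_P = L/π = 2/(3*π), achieved by sin(3*π/2·x).
A polynomial bump cannot attain the sharp Poincaré constant (only the first sine eigenfunction does), so the ratio is strictly less than C_P, consistent with ||u||_L² ≤ C_P ||u'||_L².


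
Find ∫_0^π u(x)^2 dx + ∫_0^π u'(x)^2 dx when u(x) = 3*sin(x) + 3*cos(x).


||u||_{H^1(0,π)}^2 = 18*π

u'(x) = -3*sin(x) + 3*cos(x).
Expand u² and (u')² and integrate term by term on (0, π), using: for integers n ≥ 1, ∫_0^π sin²(nx) dx = ∫_0^π cos²(nx) dx = π/2; for n ≠ n', ∫_0^π sin(nx)sin(n'x) dx = ∫_0^π cos(nx)cos(n'x) dx = 0; and by product-to-sum, ∫_0^π sin(nx)cos(n'x) dx = ½∫_0^π [sin((n+n')x) + sin((n−n')x)] dx, which is 0 when n+n' is even and 2n/(n²−n'²) when n+n' is odd (it need not vanish on (0, π)).
  u² squared terms: (3)²·∫cos(x)² dx = 9·π/2 = 9*π/2;  (3)²·∫sin(x)² dx = 9·π/2 = 9*π/2.
  u² cross terms: 2·(3)·(3)·∫cos(x)·sin(x) dx = 18·(0) = 0.
  So ∫_0^π u² dx = 9*π/2 + 9*π/2 + 0 = 9*π.
  (u')² squared terms: (-3)²·∫sin(x)² dx = 9·π/2 = 9*π/2;  (3)²·∫cos(x)² dx = 9·π/2 = 9*π/2.
  (u')² cross terms: 2·(-3)·(3)·∫sin(x)·cos(x) dx = -18·(0) = 0.
  So ∫_0^π (u')² dx = 9*π/2 + 9*π/2 + 0 = 9*π.
||u||_{H^1}^2 = (9*π) + (9*π) = 18*π.


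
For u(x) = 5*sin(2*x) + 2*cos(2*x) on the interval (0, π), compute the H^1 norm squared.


||u||_{H^1(0,π)}^2 = 145*π/2

u'(x) = -4*sin(2*x) + 10*cos(2*x).
Expand u² and (u')² and integrate term by term on (0, π), using: for integers n ≥ 1, ∫_0^π sin²(nx) dx = ∫_0^π cos²(nx) dx = π/2; for n ≠ n', ∫_0^π sin(nx)sin(n'x) dx = ∫_0^π cos(nx)cos(n'x) dx = 0; and by product-to-sum, ∫_0^π sin(nx)cos(n'x) dx = ½∫_0^π [sin((n+n')x) + sin((n−n')x)] dx, which is 0 when n+n' is even and 2n/(n²−n'²) when n+n' is odd (it need not vanish on (0, π)).
  u² squared terms: (2)²·∫cos(2x)² dx = 4·π/2 = 2*π;  (5)²·∫sin(2x)² dx = 25·π/2 = 25*π/2.
  u² cross terms: 2·(2)·(5)·∫cos(2x)·sin(2x) dx = 20·(0) = 0.
  So ∫_0^π u² dx = 2*π + 25*π/2 + 0 = 29*π/2.
  (u')² squared terms: (-4)²·∫sin(2x)² dx = 16·π/2 = 8*π;  (10)²·∫cos(2x)² dx = 100·π/2 = 50*π.
  (u')² cross terms: 2·(-4)·(10)·∫sin(2x)·cos(2x) dx = -80·(0) = 0.
  So ∫_0^π (u')² dx = 8*π + 50*π + 0 = 58*π.
||u||_{H^1}^2 = (29*π/2) + (58*π) = 145*π/2.


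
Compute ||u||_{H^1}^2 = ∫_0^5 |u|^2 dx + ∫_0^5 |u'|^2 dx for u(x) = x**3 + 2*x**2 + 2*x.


||u||_{H^1}^2 = 271290/7

The H^1 norm (squared) on an interval (0, L) is
  ||u||_{H^1}^2 = ∫_0^L u(x)^2 dx + ∫_0^L u'(x)^2 dx.
Compute u'(x) = 3*x**2 + 4*x + 2.
Then u(x)^2 = x**6 + 4*x**5 + 8*x**4 + 8*x**3 + 4*x**2 and u'(x)^2 = 9*x**4 + 24*x**3 + 28*x**2 + 16*x + 4.
Integrate each monomial from 0 to 5 using ∫_0^5 c·x^n dx = c·5^(n+1)/(n+1):
  ∫_0^5 u(x)^2 dx = ∫_0^5 (x^6 + 4*x^5 + 8*x^4 + 8*x^3 + 4*x^2) dx. Term by term:
    ∫_0^5 x^6 dx = 78125/7;  ∫_0^5 4*x^5 dx = 31250/3;  ∫_0^5 8*x^4 dx = 5000;
    ∫_0^5 8*x^3 dx = 1250;  ∫_0^5 4*x^2 dx = 500/3.
  Sum: 78125/7 + 31250/3 + 5000 + 1250 + 500/3 = 587875/21.
  ∫_0^5 u'(x)^2 dx = ∫_0^5 (9*x^4 + 24*x^3 + 28*x^2 + 16*x + 4) dx. Term by term:
    ∫_0^5 9*x^4 dx = 5625;  ∫_0^5 24*x^3 dx = 3750;  ∫_0^5 28*x^2 dx = 3500/3;
    ∫_0^5 16*x dx = 200;  ∫_0^5 4 dx = 20.
  Sum: 5625 + 3750 + 3500/3 + 200 + 20 = 32285/3.
Adding: ||u||_{H^1}^2 = 587875/21 + 32285/3 = 271290/7.


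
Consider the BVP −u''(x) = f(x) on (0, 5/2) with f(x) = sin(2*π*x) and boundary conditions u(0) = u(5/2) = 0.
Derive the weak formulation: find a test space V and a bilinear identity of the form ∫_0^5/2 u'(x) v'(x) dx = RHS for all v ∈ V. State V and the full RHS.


V = H^1_0(0, 5/2) (so v(0) = v(5/2) = 0); weak form: ∫_0^5/2 u'v' dx = ∫_0^5/2 (sin(2*π*x)) v dx for all v ∈ V.

Multiply both sides by a test function v and integrate from 0 to 5/2:
  ∫_0^5/2 −u''(x) v(x) dx = ∫_0^5/2 f(x) v(x) dx.
Integrate the LHS by parts once:
  ∫_0^5/2 −u'' v dx = −[u'(x) v(x)]_0^5/2 + ∫_0^5/2 u'(x) v'(x) dx.
Thus ∫_0^5/2 u'(x) v'(x) dx = ∫_0^5/2 f(x) v(x) dx + [u'(x) v(x)]_0^5/2.
Choose V so that boundary terms are either known or forced to vanish.
u is Dirichlet: u(0) = u(5/2) = 0. Let V = H^1_0(0, 5/2); then v(0) = v(5/2) = 0, and [u' v]_0^5/2 = 0.
Weak formulation: find u (satisfying any essential BC) such that ∫_0^5/2 u'(x) v'(x) dx = ∫_0^5/2 f v dx for all v ∈ V.
Substituting f(x) = sin(2*π*x), the right-hand side is ∫_0^5/2 (sin(2*π*x)) v dx.


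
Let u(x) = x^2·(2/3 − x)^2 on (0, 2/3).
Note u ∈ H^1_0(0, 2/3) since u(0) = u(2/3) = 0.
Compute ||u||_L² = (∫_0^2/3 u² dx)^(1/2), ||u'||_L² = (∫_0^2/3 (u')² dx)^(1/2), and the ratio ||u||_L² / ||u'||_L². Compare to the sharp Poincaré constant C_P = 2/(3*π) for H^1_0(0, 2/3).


||u||_L² / ||u'||_L² = sqrt(3)/9 < C_P = 2/(3*π).

u(x) = x^2·(2/3 − x)^2, so u'(x) = 4*x*(3*x - 2)*(3*x - 1)/9.
u(x) = x^2·(2/3 − x)^2 vanishes at x = 0 and x = 2/3, so u ∈ H^1_0(0, 2/3). Differentiate via the product rule and integrate the resulting polynomials term by term.
  ∫_0^2/3 u² dx = ∫_0^2/3 (x^8 - 8*x^7/3 + 8*x^6/3 - 32*x^5/27 + 16*x^4/81) dx. Term by term:
    ∫_0^2/3 x^8 dx = 512/177147;  ∫_0^2/3 -8*x^7/3 dx = -256/19683;  ∫_0^2/3 8*x^6/3 dx = 1024/45927;
    ∫_0^2/3 -32*x^5/27 dx = -1024/59049;  ∫_0^2/3 16*x^4/81 dx = 512/98415.
  Sum: 512/177147 − 256/19683 + 1024/45927 − 1024/59049 + 512/98415 = 256/6200145.
  ∫_0^2/3 (u')² dx = ∫_0^2/3 (16*x^6 - 32*x^5 + 208*x^4/9 - 64*x^3/9 + 64*x^2/81) dx. Term by term:
    ∫_0^2/3 16*x^6 dx = 2048/15309;  ∫_0^2/3 -32*x^5 dx = -1024/2187;  ∫_0^2/3 208*x^4/9 dx = 6656/10935;
    ∫_0^2/3 -64*x^3/9 dx = -256/729;  ∫_0^2/3 64*x^2/81 dx = 512/6561.
  Sum: 2048/15309 − 1024/2187 + 6656/10935 − 256/729 + 512/6561 = 256/229635.
∫_0^2/3 u² dx = 256/6200145, so ||u||_L² = 16*sqrt(105)/25515.
∫_0^2/3 (u')² dx = 256/229635, so ||u'||_L² = 16*sqrt(35)/2835.
Ratio ||u||_L² / ||u'||_L² = sqrt(3)/9.
Sharp Poincaré constant on H^1_0(0, 2/3) is C_P = L/π = 2/(3*π), achieved by sin(3*π/2·x).
A polynomial bump cannot attain the sharp Poincaré constant (only the first sine eigenfunction does), so the ratio is strictly less than C_P, consistent with ||u||_L² ≤ C_P ||u'||_L².


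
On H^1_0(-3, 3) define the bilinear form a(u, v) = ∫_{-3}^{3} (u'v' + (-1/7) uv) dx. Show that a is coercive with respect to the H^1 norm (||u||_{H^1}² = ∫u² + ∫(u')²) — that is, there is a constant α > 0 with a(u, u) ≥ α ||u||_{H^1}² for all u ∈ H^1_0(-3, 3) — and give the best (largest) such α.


α = (-36/7 + π^2)/(π^2 + 36)

Coercivity of a(·,·) on H^1_0(-3, 3) means a(u, u) ≥ α ||u||_{H^1}² for every u ∈ H^1_0.
The interval has length L = 6, and Poincaré/coercivity depend only on L. Here a(u, u) = ∫(u')² + (-1/7)·∫u².
Here c = -1/7 < 0 with |c| < (π/L)² = π^2/36, so coercivity still holds. The condition a(u,u) ≥ α||u||_{H^1}² reads (1−α)∫(u')² ≥ (α−c)∫u². Any admissible α is ≤ 1 (rapidly oscillating u have ∫u²/∫(u')² → 0), and α = 1 would force 0 ≥ (1−c)∫u², impossible since c < 1; so 1−α > 0. By the sharp Poincaré inequality on H^1_0 of an interval of length L, ∫(u')² ≥ (π/L)²∫u² with equality for the first sine mode sin(π(x−x₀)/L) (x₀ the left endpoint), so the inequality holds for all u iff (1−α)(π/L)² ≥ α − c, i.e. α ≤ ((π/L)² + c)/((π/L)² + 1) = (1 + c(L/π)²)/(1 + (L/π)²). (Direct route, valid since c ≤ 0: Poincaré gives c∫u² ≥ c(L/π)²∫(u')², so a(u,u) ≥ (1 + c(L/π)²)∫(u')², while ||u||_{H^1}² ≤ (1 + (L/π)²)∫(u')²; dividing yields the same α.) With (π/L)² = π^2/36 and c = -1/7, the largest admissible constant is α = ((π/L)² + c)/((π/L)² + 1).
Simplifying, α = (-36/7 + π^2)/(π^2 + 36).


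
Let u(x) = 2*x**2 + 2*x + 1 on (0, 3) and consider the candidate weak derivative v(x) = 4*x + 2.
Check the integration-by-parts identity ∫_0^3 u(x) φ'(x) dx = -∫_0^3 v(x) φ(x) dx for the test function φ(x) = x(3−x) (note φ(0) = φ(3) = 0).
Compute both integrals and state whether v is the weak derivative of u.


LHS = -36, RHS = -36. Yes, v = u' weakly.

u(x) = 2*x**2 + 2*x + 1, classical derivative u'(x) = 4*x + 2.
φ(x) = x(3−x), so φ'(x) = 3 - 2*x.
Note φ(0) = φ(3) = 0, so the boundary term u·φ vanishes.
LHS = ∫_0^3 u(x) φ'(x) dx = ∫_0^3 (-4*x^3 + 2*x^2 + 4*x + 3) dx. Term by term:
  ∫_0^3 -4*x^3 dx = -81;  ∫_0^3 2*x^2 dx = 18;  ∫_0^3 4*x dx = 18;
  ∫_0^3 3 dx = 9.
Sum: -81 + 18 + 18 + 9 = -36.
So LHS = -36.
∫_0^3 v(x) φ(x) dx = ∫_0^3 (-4*x^3 + 10*x^2 + 6*x) dx. Term by term:
  ∫_0^3 -4*x^3 dx = -81;  ∫_0^3 10*x^2 dx = 90;  ∫_0^3 6*x dx = 27.
Sum: -81 + 90 + 27 = 36.
So RHS = -∫_0^3 v(x) φ(x) dx = -36.
LHS = RHS, so the identity holds for this test φ.
Moreover u is smooth here and v(x) = u'(x) = 4*x + 2 pointwise, so the identity holds for every test function. Hence v is the weak derivative of u.


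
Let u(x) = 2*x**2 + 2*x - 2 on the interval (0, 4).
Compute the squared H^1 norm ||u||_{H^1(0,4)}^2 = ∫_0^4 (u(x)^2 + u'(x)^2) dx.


||u||_{H^1}^2 = 8416/5

The H^1 norm (squared) on an interval (0, L) is
  ||u||_{H^1}^2 = ∫_0^L u(x)^2 dx + ∫_0^L u'(x)^2 dx.
Compute u'(x) = 4*x + 2.
Then u(x)^2 = 4*x**4 + 8*x**3 - 4*x**2 - 8*x + 4 and u'(x)^2 = 16*x**2 + 16*x + 4.
Integrate each monomial from 0 to 4 using ∫_0^4 c·x^n dx = c·4^(n+1)/(n+1):
  ∫_0^4 u(x)^2 dx = ∫_0^4 (4*x^4 + 8*x^3 - 4*x^2 - 8*x + 4) dx. Term by term:
    ∫_0^4 4*x^4 dx = 4096/5;  ∫_0^4 8*x^3 dx = 512;  ∫_0^4 -4*x^2 dx = -256/3;
    ∫_0^4 -8*x dx = -64;  ∫_0^4 4 dx = 16.
  Sum: 4096/5 + 512 − 256/3 − 64 + 16 = 17968/15.
  ∫_0^4 u'(x)^2 dx = ∫_0^4 (16*x^2 + 16*x + 4) dx. Term by term:
    ∫_0^4 16*x^2 dx = 1024/3;  ∫_0^4 16*x dx = 128;  ∫_0^4 4 dx = 16.
  Sum: 1024/3 + 128 + 16 = 1456/3.
Adding: ||u||_{H^1}^2 = 17968/15 + 1456/3 = 8416/5.


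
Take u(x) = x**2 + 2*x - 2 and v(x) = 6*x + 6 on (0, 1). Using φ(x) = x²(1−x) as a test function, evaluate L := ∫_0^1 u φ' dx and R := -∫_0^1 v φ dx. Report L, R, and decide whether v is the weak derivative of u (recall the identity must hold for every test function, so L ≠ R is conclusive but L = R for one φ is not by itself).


LHS = -4/15, RHS = -4/5. No, v is not the weak derivative of u.

u(x) = x**2 + 2*x - 2, classical derivative u'(x) = 2*x + 2.
φ(x) = x²(1−x), so φ'(x) = x*(2 - 3*x).
Note φ(0) = φ(1) = 0, so the boundary term u·φ vanishes.
LHS = ∫_0^1 u(x) φ'(x) dx = ∫_0^1 (-3*x^4 - 4*x^3 + 10*x^2 - 4*x) dx. Term by term:
  ∫_0^1 -3*x^4 dx = -3/5;  ∫_0^1 -4*x^3 dx = -1;  ∫_0^1 10*x^2 dx = 10/3;
  ∫_0^1 -4*x dx = -2.
Sum: -3/5 − 1 + 10/3 − 2 = -4/15.
So LHS = -4/15.
∫_0^1 v(x) φ(x) dx = ∫_0^1 (-6*x^4 + 6*x^2) dx. Term by term:
  ∫_0^1 -6*x^4 dx = -6/5;  ∫_0^1 6*x^2 dx = 2.
Sum: -6/5 + 2 = 4/5.
So RHS = -∫_0^1 v(x) φ(x) dx = -4/5.
LHS − RHS = 8/15 ≠ 0, so the identity fails.
(For a valid weak derivative the identity must hold for EVERY test function, in particular this one. The failure shows v is NOT the weak derivative of u.)
Correct weak derivative would be u'(x) = 2*x + 2.


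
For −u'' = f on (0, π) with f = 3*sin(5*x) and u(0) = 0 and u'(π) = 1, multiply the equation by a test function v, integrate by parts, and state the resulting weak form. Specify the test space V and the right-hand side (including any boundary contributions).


V = {v ∈ H^1(0, π) : v(0) = 0} (test functions vanish at x = 0 where u is specified); weak form: ∫_0^π u'v' dx = ∫_0^π (3*sin(5*x)) v dx + v(π) for all v ∈ V.

Multiply both sides by a test function v and integrate from 0 to π:
  ∫_0^π −u''(x) v(x) dx = ∫_0^π f(x) v(x) dx.
Integrate the LHS by parts once:
  ∫_0^π −u'' v dx = −[u'(x) v(x)]_0^π + ∫_0^π u'(x) v'(x) dx.
Thus ∫_0^π u'(x) v'(x) dx = ∫_0^π f(x) v(x) dx + [u'(x) v(x)]_0^π.
Choose V so that boundary terms are either known or forced to vanish.
Mixed BC: u(0) = 0 (Dirichlet) and u'(π) = 1 (Neumann). Define V = {v ∈ H^1(0, π) : v(0) = 0}. Then [u' v]_0^π = u'(π)·v(π) − u'(0)·0 = v(π).
Weak formulation: find u (satisfying any essential BC) such that ∫_0^π u'(x) v'(x) dx = ∫_0^π f v dx + v(π) for all v ∈ V (Dirichlet at 0 absorbed into V; Neumann datum at x = π contributes the boundary term).
Substituting f(x) = 3*sin(5*x), the right-hand side is ∫_0^π (3*sin(5*x)) v dx + v(π).


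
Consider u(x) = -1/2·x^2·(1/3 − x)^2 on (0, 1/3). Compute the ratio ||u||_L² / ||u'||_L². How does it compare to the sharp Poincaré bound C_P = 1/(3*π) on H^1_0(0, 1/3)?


||u||_L² / ||u'||_L² = sqrt(3)/18 < C_P = 1/(3*π).

u(x) = -1/2·x^2·(1/3 − x)^2, so u'(x) = x*(-2*x^2 + x - 1/9).
u(x) = -1/2·x^2·(1/3 − x)^2 vanishes at x = 0 and x = 1/3, so u ∈ H^1_0(0, 1/3). Differentiate via the product rule and integrate the resulting polynomials term by term.
  ∫_0^1/3 u² dx = ∫_0^1/3 (x^8/4 - x^7/3 + x^6/6 - x^5/27 + x^4/324) dx. Term by term:
    ∫_0^1/3 x^8/4 dx = 1/708588;  ∫_0^1/3 -x^7/3 dx = -1/157464;  ∫_0^1/3 x^6/6 dx = 1/91854;
    ∫_0^1/3 -x^5/27 dx = -1/118098;  ∫_0^1/3 x^4/324 dx = 1/393660.
  Sum: 1/708588 − 1/157464 + 1/91854 − 1/118098 + 1/393660 = 1/49601160.
  ∫_0^1/3 (u')² dx = ∫_0^1/3 (4*x^6 - 4*x^5 + 13*x^4/9 - 2*x^3/9 + x^2/81) dx. Term by term:
    ∫_0^1/3 4*x^6 dx = 4/15309;  ∫_0^1/3 -4*x^5 dx = -2/2187;  ∫_0^1/3 13*x^4/9 dx = 13/10935;
    ∫_0^1/3 -2*x^3/9 dx = -1/1458;  ∫_0^1/3 x^2/81 dx = 1/6561.
  Sum: 4/15309 − 2/2187 + 13/10935 − 1/1458 + 1/6561 = 1/459270.
∫_0^1/3 u² dx = 1/49601160, so ||u||_L² = sqrt(210)/102060.
∫_0^1/3 (u')² dx = 1/459270, so ||u'||_L² = sqrt(70)/5670.
Ratio ||u||_L² / ||u'||_L² = sqrt(3)/18.
Sharp Poincaré constant on H^1_0(0, 1/3) is C_P = L/π = 1/(3*π), achieved by sin(3*π·x).
A polynomial bump cannot attain the sharp Poincaré constant (only the first sine eigenfunction does), so the ratio is strictly less than C_P, consistent with ||u||_L² ≤ C_P ||u'||_L².


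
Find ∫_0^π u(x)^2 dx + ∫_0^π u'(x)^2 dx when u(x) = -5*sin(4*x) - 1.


||u||_{H^1(0,π)}^2 = 427*π/2

u'(x) = -20*cos(4*x).
Expand u² and (u')² and integrate term by term on (0, π), using: for integers n ≥ 1, ∫_0^π sin²(nx) dx = ∫_0^π cos²(nx) dx = π/2; for n ≠ n', ∫_0^π sin(nx)sin(n'x) dx = ∫_0^π cos(nx)cos(n'x) dx = 0; and by product-to-sum, ∫_0^π sin(nx)cos(n'x) dx = ½∫_0^π [sin((n+n')x) + sin((n−n')x)] dx, which is 0 when n+n' is even and 2n/(n²−n'²) when n+n' is odd (it need not vanish on (0, π)). For the constant mode: ∫_0^π 1 dx = π, ∫_0^π cos(nx) dx = 0, ∫_0^π sin(nx) dx = (1−(−1)^n)/n.
  u² squared terms: (-1)²·∫1 dx = 1·π = π;  (-5)²·∫sin(4x)² dx = 25·π/2 = 25*π/2.
  u² cross terms: 2·(-1)·(-5)·∫1·sin(4x) dx = 10·(0) = 0.
  So ∫_0^π u² dx = π + 25*π/2 + 0 = 27*π/2.
  (u')² squared terms: (-20)²·∫cos(4x)² dx = 400·π/2 = 200*π.
  So ∫_0^π (u')² dx = 200*π.
||u||_{H^1}^2 = (27*π/2) + (200*π) = 427*π/2.


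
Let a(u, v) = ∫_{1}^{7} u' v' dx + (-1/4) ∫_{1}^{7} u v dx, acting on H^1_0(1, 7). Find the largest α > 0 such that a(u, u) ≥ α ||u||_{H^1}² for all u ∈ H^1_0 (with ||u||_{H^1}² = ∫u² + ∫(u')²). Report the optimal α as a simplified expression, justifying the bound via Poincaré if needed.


α = (-9 + π^2)/(π^2 + 36)

Coercivity of a(·,·) on H^1_0(1, 7) means a(u, u) ≥ α ||u||_{H^1}² for every u ∈ H^1_0.
The interval has length L = 6, and Poincaré/coercivity depend only on L. Here a(u, u) = ∫(u')² + (-1/4)·∫u².
Here c = -1/4 < 0 with |c| < (π/L)² = π^2/36, so coercivity still holds. The condition a(u,u) ≥ α||u||_{H^1}² reads (1−α)∫(u')² ≥ (α−c)∫u². Any admissible α is ≤ 1 (rapidly oscillating u have ∫u²/∫(u')² → 0), and α = 1 would force 0 ≥ (1−c)∫u², impossible since c < 1; so 1−α > 0. By the sharp Poincaré inequality on H^1_0 of an interval of length L, ∫(u')² ≥ (π/L)²∫u² with equality for the first sine mode sin(π(x−x₀)/L) (x₀ the left endpoint), so the inequality holds for all u iff (1−α)(π/L)² ≥ α − c, i.e. α ≤ ((π/L)² + c)/((π/L)² + 1) = (1 + c(L/π)²)/(1 + (L/π)²). (Direct route, valid since c ≤ 0: Poincaré gives c∫u² ≥ c(L/π)²∫(u')², so a(u,u) ≥ (1 + c(L/π)²)∫(u')², while ||u||_{H^1}² ≤ (1 + (L/π)²)∫(u')²; dividing yields the same α.) With (π/L)² = π^2/36 and c = -1/4, the largest admissible constant is α = ((π/L)² + c)/((π/L)² + 1).
Simplifying, α = (-9 + π^2)/(π^2 + 36).


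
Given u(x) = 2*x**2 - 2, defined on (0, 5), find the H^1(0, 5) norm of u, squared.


||u||_{H^1}^2 = 8560/3

The H^1 norm (squared) on an interval (0, L) is
  ||u||_{H^1}^2 = ∫_0^L u(x)^2 dx + ∫_0^L u'(x)^2 dx.
Compute u'(x) = 4*x.
Then u(x)^2 = 4*x**4 - 8*x**2 + 4 and u'(x)^2 = 16*x**2.
Integrate each monomial from 0 to 5 using ∫_0^5 c·x^n dx = c·5^(n+1)/(n+1):
  ∫_0^5 u(x)^2 dx = ∫_0^5 (4*x^4 - 8*x^2 + 4) dx. Term by term:
    ∫_0^5 4*x^4 dx = 2500;  ∫_0^5 -8*x^2 dx = -1000/3;  ∫_0^5 4 dx = 20.
  Sum: 2500 − 1000/3 + 20 = 6560/3.
  ∫_0^5 u'(x)^2 dx = ∫_0^5 (16*x^2) dx. Term by term:
    ∫_0^5 16*x^2 dx = 2000/3.
Adding: ||u||_{H^1}^2 = 6560/3 + 2000/3 = 8560/3.


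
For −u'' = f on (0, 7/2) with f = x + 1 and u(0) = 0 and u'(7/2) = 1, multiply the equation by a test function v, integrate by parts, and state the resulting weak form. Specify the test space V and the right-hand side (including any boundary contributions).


V = {v ∈ H^1(0, 7/2) : v(0) = 0} (test functions vanish at x = 0 where u is specified); weak form: ∫_0^7/2 u'v' dx = ∫_0^7/2 (x + 1) v dx + v(7/2) for all v ∈ V.

Multiply both sides by a test function v and integrate from 0 to 7/2:
  ∫_0^7/2 −u''(x) v(x) dx = ∫_0^7/2 f(x) v(x) dx.
Integrate the LHS by parts once:
  ∫_0^7/2 −u'' v dx = −[u'(x) v(x)]_0^7/2 + ∫_0^7/2 u'(x) v'(x) dx.
Thus ∫_0^7/2 u'(x) v'(x) dx = ∫_0^7/2 f(x) v(x) dx + [u'(x) v(x)]_0^7/2.
Choose V so that boundary terms are either known or forced to vanish.
Mixed BC: u(0) = 0 (Dirichlet) and u'(7/2) = 1 (Neumann). Define V = {v ∈ H^1(0, 7/2) : v(0) = 0}. Then [u' v]_0^7/2 = u'(7/2)·v(7/2) − u'(0)·0 = v(7/2).
Weak formulation: find u (satisfying any essential BC) such that ∫_0^7/2 u'(x) v'(x) dx = ∫_0^7/2 f v dx + v(7/2) for all v ∈ V (Dirichlet at 0 absorbed into V; Neumann datum at x = 7/2 contributes the boundary term).
Substituting f(x) = x + 1, the right-hand side is ∫_0^7/2 (x + 1) v dx + v(7/2).


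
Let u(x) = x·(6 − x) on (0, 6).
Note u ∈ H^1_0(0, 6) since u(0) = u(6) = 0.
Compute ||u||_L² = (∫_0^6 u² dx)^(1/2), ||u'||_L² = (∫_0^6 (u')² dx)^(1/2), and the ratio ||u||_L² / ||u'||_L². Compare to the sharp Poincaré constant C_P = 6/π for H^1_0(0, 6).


||u||_L² / ||u'||_L² = 3*sqrt(10)/5 < C_P = 6/π.

u(x) = x·(6 − x), so u'(x) = 6 - 2*x.
u(x) = x·(6 − x) vanishes at x = 0 and x = 6, so u ∈ H^1_0(0, 6). Differentiate via the product rule and integrate the resulting polynomials term by term.
  ∫_0^6 u² dx = ∫_0^6 (x^4 - 12*x^3 + 36*x^2) dx. Term by term:
    ∫_0^6 x^4 dx = 7776/5;  ∫_0^6 -12*x^3 dx = -3888;  ∫_0^6 36*x^2 dx = 2592.
  Sum: 7776/5 − 3888 + 2592 = 1296/5.
  ∫_0^6 (u')² dx = ∫_0^6 (4*x^2 - 24*x + 36) dx. Term by term:
    ∫_0^6 4*x^2 dx = 288;  ∫_0^6 -24*x dx = -432;  ∫_0^6 36 dx = 216.
  Sum: 288 − 432 + 216 = 72.
∫_0^6 u² dx = 1296/5, so ||u||_L² = 36*sqrt(5)/5.
∫_0^6 (u')² dx = 72, so ||u'||_L² = 6*sqrt(2).
Ratio ||u||_L² / ||u'||_L² = 3*sqrt(10)/5.
Sharp Poincaré constant on H^1_0(0, 6) is C_P = L/π = 6/π, achieved by sin(π/6·x).
A polynomial bump cannot attain the sharp Poincaré constant (only the first sine eigenfunction does), so the ratio is strictly less than C_P, consistent with ||u||_L² ≤ C_P ||u'||_L².


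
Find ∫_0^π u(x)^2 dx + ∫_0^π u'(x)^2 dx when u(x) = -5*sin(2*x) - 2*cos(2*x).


||u||_{H^1(0,π)}^2 = 145*π/2

u'(x) = 4*sin(2*x) - 10*cos(2*x).
Expand u² and (u')² and integrate term by term on (0, π), using: for integers n ≥ 1, ∫_0^π sin²(nx) dx = ∫_0^π cos²(nx) dx = π/2; for n ≠ n', ∫_0^π sin(nx)sin(n'x) dx = ∫_0^π cos(nx)cos(n'x) dx = 0; and by product-to-sum, ∫_0^π sin(nx)cos(n'x) dx = ½∫_0^π [sin((n+n')x) + sin((n−n')x)] dx, which is 0 when n+n' is even and 2n/(n²−n'²) when n+n' is odd (it need not vanish on (0, π)).
  u² squared terms: (-5)²·∫sin(2x)² dx = 25·π/2 = 25*π/2;  (-2)²·∫cos(2x)² dx = 4·π/2 = 2*π.
  u² cross terms: 2·(-5)·(-2)·∫sin(2x)·cos(2x) dx = 20·(0) = 0.
  So ∫_0^π u² dx = 25*π/2 + 2*π + 0 = 29*π/2.
  (u')² squared terms: (-10)²·∫cos(2x)² dx = 100·π/2 = 50*π;  (4)²·∫sin(2x)² dx = 16·π/2 = 8*π.
  (u')² cross terms: 2·(-10)·(4)·∫cos(2x)·sin(2x) dx = -80·(0) = 0.
  So ∫_0^π (u')² dx = 50*π + 8*π + 0 = 58*π.
||u||_{H^1}^2 = (29*π/2) + (58*π) = 145*π/2.


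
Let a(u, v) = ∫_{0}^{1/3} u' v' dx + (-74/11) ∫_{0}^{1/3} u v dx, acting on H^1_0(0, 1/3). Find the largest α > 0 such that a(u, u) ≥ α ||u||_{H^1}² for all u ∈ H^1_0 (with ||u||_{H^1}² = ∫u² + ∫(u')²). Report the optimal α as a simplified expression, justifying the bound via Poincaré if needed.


α = (-74 + 99*π^2)/(11*(1 + 9*π^2))

Coercivity of a(·,·) on H^1_0(0, 1/3) means a(u, u) ≥ α ||u||_{H^1}² for every u ∈ H^1_0.
The interval has length L = 1/3, and Poincaré/coercivity depend only on L. Here a(u, u) = ∫(u')² + (-74/11)·∫u².
Here c = -74/11 < 0 with |c| < (π/L)² = 9*π^2, so coercivity still holds. The condition a(u,u) ≥ α||u||_{H^1}² reads (1−α)∫(u')² ≥ (α−c)∫u². Any admissible α is ≤ 1 (rapidly oscillating u have ∫u²/∫(u')² → 0), and α = 1 would force 0 ≥ (1−c)∫u², impossible since c < 1; so 1−α > 0. By the sharp Poincaré inequality on H^1_0 of an interval of length L, ∫(u')² ≥ (π/L)²∫u² with equality for the first sine mode sin(π(x−x₀)/L) (x₀ the left endpoint), so the inequality holds for all u iff (1−α)(π/L)² ≥ α − c, i.e. α ≤ ((π/L)² + c)/((π/L)² + 1) = (1 + c(L/π)²)/(1 + (L/π)²). (Direct route, valid since c ≤ 0: Poincaré gives c∫u² ≥ c(L/π)²∫(u')², so a(u,u) ≥ (1 + c(L/π)²)∫(u')², while ||u||_{H^1}² ≤ (1 + (L/π)²)∫(u')²; dividing yields the same α.) With (π/L)² = 9*π^2 and c = -74/11, the largest admissible constant is α = ((π/L)² + c)/((π/L)² + 1).
Simplifying, α = (-74 + 99*π^2)/(11*(1 + 9*π^2)).


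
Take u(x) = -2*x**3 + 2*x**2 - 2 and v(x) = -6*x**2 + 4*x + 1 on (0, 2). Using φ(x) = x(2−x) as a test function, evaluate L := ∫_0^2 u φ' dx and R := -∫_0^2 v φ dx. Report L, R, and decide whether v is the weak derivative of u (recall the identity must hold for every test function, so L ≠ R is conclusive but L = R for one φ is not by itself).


LHS = 64/15, RHS = 44/15. No, v is not the weak derivative of u.

u(x) = -2*x**3 + 2*x**2 - 2, classical derivative u'(x) = -6*x**2 + 4*x.
φ(x) = x(2−x), so φ'(x) = 2 - 2*x.
Note φ(0) = φ(2) = 0, so the boundary term u·φ vanishes.
LHS = ∫_0^2 u(x) φ'(x) dx = ∫_0^2 (4*x^4 - 8*x^3 + 4*x^2 + 4*x - 4) dx. Term by term:
  ∫_0^2 4*x^4 dx = 128/5;  ∫_0^2 -8*x^3 dx = -32;  ∫_0^2 4*x^2 dx = 32/3;
  ∫_0^2 4*x dx = 8;  ∫_0^2 -4 dx = -8.
Sum: 128/5 − 32 + 32/3 + 8 − 8 = 64/15.
So LHS = 64/15.
∫_0^2 v(x) φ(x) dx = ∫_0^2 (6*x^4 - 16*x^3 + 7*x^2 + 2*x) dx. Term by term:
  ∫_0^2 6*x^4 dx = 192/5;  ∫_0^2 -16*x^3 dx = -64;  ∫_0^2 7*x^2 dx = 56/3;
  ∫_0^2 2*x dx = 4.
Sum: 192/5 − 64 + 56/3 + 4 = -44/15.
So RHS = -∫_0^2 v(x) φ(x) dx = 44/15.
LHS − RHS = 4/3 ≠ 0, so the identity fails.
(For a valid weak derivative the identity must hold for EVERY test function, in particular this one. The failure shows v is NOT the weak derivative of u.)
Correct weak derivative would be u'(x) = -6*x**2 + 4*x.


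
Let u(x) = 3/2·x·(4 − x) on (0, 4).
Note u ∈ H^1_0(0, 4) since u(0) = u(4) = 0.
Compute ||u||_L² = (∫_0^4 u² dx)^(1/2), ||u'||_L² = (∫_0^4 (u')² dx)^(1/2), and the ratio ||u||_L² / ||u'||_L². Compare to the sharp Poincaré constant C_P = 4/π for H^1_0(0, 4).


||u||_L² / ||u'||_L² = 2*sqrt(10)/5 < C_P = 4/π.

u(x) = 3/2·x·(4 − x), so u'(x) = 6 - 3*x.
u(x) = 3/2·x·(4 − x) vanishes at x = 0 and x = 4, so u ∈ H^1_0(0, 4). Differentiate via the product rule and integrate the resulting polynomials term by term.
  ∫_0^4 u² dx = ∫_0^4 (9*x^4/4 - 18*x^3 + 36*x^2) dx. Term by term:
    ∫_0^4 9*x^4/4 dx = 2304/5;  ∫_0^4 -18*x^3 dx = -1152;  ∫_0^4 36*x^2 dx = 768.
  Sum: 2304/5 − 1152 + 768 = 384/5.
  ∫_0^4 (u')² dx = ∫_0^4 (9*x^2 - 36*x + 36) dx. Term by term:
    ∫_0^4 9*x^2 dx = 192;  ∫_0^4 -36*x dx = -288;  ∫_0^4 36 dx = 144.
  Sum: 192 − 288 + 144 = 48.
∫_0^4 u² dx = 384/5, so ||u||_L² = 8*sqrt(30)/5.
∫_0^4 (u')² dx = 48, so ||u'||_L² = 4*sqrt(3).
Ratio ||u||_L² / ||u'||_L² = 2*sqrt(10)/5.
Sharp Poincaré constant on H^1_0(0, 4) is C_P = L/π = 4/π, achieved by sin(π/4·x).
A polynomial bump cannot attain the sharp Poincaré constant (only the first sine eigenfunction does), so the ratio is strictly less than C_P, consistent with ||u||_L² ≤ C_P ||u'||_L².


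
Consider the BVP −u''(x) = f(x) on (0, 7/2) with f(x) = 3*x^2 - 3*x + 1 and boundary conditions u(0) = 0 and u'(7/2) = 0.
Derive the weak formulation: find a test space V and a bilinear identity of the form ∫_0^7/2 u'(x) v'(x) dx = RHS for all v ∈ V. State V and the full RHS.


V = {v ∈ H^1(0, 7/2) : v(0) = 0} (test functions vanish at x = 0 where u is specified); weak form: ∫_0^7/2 u'v' dx = ∫_0^7/2 (3*x^2 - 3*x + 1) v dx for all v ∈ V.

Multiply both sides by a test function v and integrate from 0 to 7/2:
  ∫_0^7/2 −u''(x) v(x) dx = ∫_0^7/2 f(x) v(x) dx.
Integrate the LHS by parts once:
  ∫_0^7/2 −u'' v dx = −[u'(x) v(x)]_0^7/2 + ∫_0^7/2 u'(x) v'(x) dx.
Thus ∫_0^7/2 u'(x) v'(x) dx = ∫_0^7/2 f(x) v(x) dx + [u'(x) v(x)]_0^7/2.
Choose V so that boundary terms are either known or forced to vanish.
Mixed BC: u(0) = 0 (Dirichlet) and u'(7/2) = 0 (Neumann). Define V = {v ∈ H^1(0, 7/2) : v(0) = 0}. Then [u' v]_0^7/2 = u'(7/2)·v(7/2) − u'(0)·0 = 0.
Weak formulation: find u (satisfying any essential BC) such that ∫_0^7/2 u'(x) v'(x) dx = ∫_0^7/2 f v dx for all v ∈ V (Dirichlet at 0 absorbed into V; the Neumann datum at x = 7/2 is zero, so no boundary term remains).
Substituting f(x) = 3*x^2 - 3*x + 1, the right-hand side is ∫_0^7/2 (3*x^2 - 3*x + 1) v dx.


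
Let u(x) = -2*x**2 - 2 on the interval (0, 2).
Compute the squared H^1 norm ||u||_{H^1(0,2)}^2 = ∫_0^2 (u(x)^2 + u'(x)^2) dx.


||u||_{H^1}^2 = 488/5

The H^1 norm (squared) on an interval (0, L) is
  ||u||_{H^1}^2 = ∫_0^L u(x)^2 dx + ∫_0^L u'(x)^2 dx.
Compute u'(x) = -4*x.
Then u(x)^2 = 4*x**4 + 8*x**2 + 4 and u'(x)^2 = 16*x**2.
Integrate each monomial from 0 to 2 using ∫_0^2 c·x^n dx = c·2^(n+1)/(n+1):
  ∫_0^2 u(x)^2 dx = ∫_0^2 (4*x^4 + 8*x^2 + 4) dx. Term by term:
    ∫_0^2 4*x^4 dx = 128/5;  ∫_0^2 8*x^2 dx = 64/3;  ∫_0^2 4 dx = 8.
  Sum: 128/5 + 64/3 + 8 = 824/15.
  ∫_0^2 u'(x)^2 dx = ∫_0^2 (16*x^2) dx. Term by term:
    ∫_0^2 16*x^2 dx = 128/3.
Adding: ||u||_{H^1}^2 = 824/15 + 128/3 = 488/5.


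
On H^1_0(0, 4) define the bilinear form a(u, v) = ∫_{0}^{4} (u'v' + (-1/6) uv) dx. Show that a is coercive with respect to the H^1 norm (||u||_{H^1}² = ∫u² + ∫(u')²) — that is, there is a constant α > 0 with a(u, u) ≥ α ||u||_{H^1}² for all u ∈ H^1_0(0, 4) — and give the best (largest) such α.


α = (-8/3 + π^2)/(π^2 + 16)

Coercivity of a(·,·) on H^1_0(0, 4) means a(u, u) ≥ α ||u||_{H^1}² for every u ∈ H^1_0.
The interval has length L = 4, and Poincaré/coercivity depend only on L. Here a(u, u) = ∫(u')² + (-1/6)·∫u².
Here c = -1/6 < 0 with |c| < (π/L)² = π^2/16, so coercivity still holds. The condition a(u,u) ≥ α||u||_{H^1}² reads (1−α)∫(u')² ≥ (α−c)∫u². Any admissible α is ≤ 1 (rapidly oscillating u have ∫u²/∫(u')² → 0), and α = 1 would force 0 ≥ (1−c)∫u², impossible since c < 1; so 1−α > 0. By the sharp Poincaré inequality on H^1_0 of an interval of length L, ∫(u')² ≥ (π/L)²∫u² with equality for the first sine mode sin(π(x−x₀)/L) (x₀ the left endpoint), so the inequality holds for all u iff (1−α)(π/L)² ≥ α − c, i.e. α ≤ ((π/L)² + c)/((π/L)² + 1) = (1 + c(L/π)²)/(1 + (L/π)²). (Direct route, valid since c ≤ 0: Poincaré gives c∫u² ≥ c(L/π)²∫(u')², so a(u,u) ≥ (1 + c(L/π)²)∫(u')², while ||u||_{H^1}² ≤ (1 + (L/π)²)∫(u')²; dividing yields the same α.) With (π/L)² = π^2/16 and c = -1/6, the largest admissible constant is α = ((π/L)² + c)/((π/L)² + 1).
Simplifying, α = (-8/3 + π^2)/(π^2 + 16).


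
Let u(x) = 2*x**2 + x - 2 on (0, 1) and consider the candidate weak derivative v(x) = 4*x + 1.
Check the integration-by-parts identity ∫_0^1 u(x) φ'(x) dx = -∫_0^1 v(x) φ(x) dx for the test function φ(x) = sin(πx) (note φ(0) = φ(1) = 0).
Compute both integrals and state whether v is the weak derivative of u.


LHS = -6/π, RHS = -6/π. Yes, v = u' weakly.

u(x) = 2*x**2 + x - 2, classical derivative u'(x) = 4*x + 1.
φ(x) = sin(πx), so φ'(x) = π*cos(π*x).
Note φ(0) = φ(1) = 0, so the boundary term u·φ vanishes.
LHS = ∫_0^1 u(x) φ'(x) dx = ∫_0^1 (2*π*x^2*cos(π*x) + π*x*cos(π*x) - 2*π*cos(π*x)) dx. Term by term:
  ∫_0^1 -2*π*cos(π*x) dx = 0;  ∫_0^1 π*x*cos(π*x) dx = -2/π;  ∫_0^1 2*π*x^2*cos(π*x) dx = -4/π.
Sum: 0 − 2/π − 4/π = -6/π.
So LHS = -6/π.
∫_0^1 v(x) φ(x) dx = ∫_0^1 (4*x*sin(π*x) + sin(π*x)) dx. Term by term:
  ∫_0^1 4*x*sin(π*x) dx = 4/π;  ∫_0^1 sin(π*x) dx = 2/π.
Sum: 4/π + 2/π = 6/π.
So RHS = -∫_0^1 v(x) φ(x) dx = -6/π.
LHS = RHS, so the identity holds for this test φ.
Moreover u is smooth here and v(x) = u'(x) = 4*x + 1 pointwise, so the identity holds for every test function. Hence v is the weak derivative of u.


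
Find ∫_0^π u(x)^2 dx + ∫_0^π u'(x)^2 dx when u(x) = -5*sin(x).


||u||_{H^1(0,π)}^2 = 25*π

u'(x) = -5*cos(x).
Expand u² and (u')² and integrate term by term on (0, π), using: for integers n ≥ 1, ∫_0^π sin²(nx) dx = ∫_0^π cos²(nx) dx = π/2; for n ≠ n', ∫_0^π sin(nx)sin(n'x) dx = ∫_0^π cos(nx)cos(n'x) dx = 0; and by product-to-sum, ∫_0^π sin(nx)cos(n'x) dx = ½∫_0^π [sin((n+n')x) + sin((n−n')x)] dx, which is 0 when n+n' is even and 2n/(n²−n'²) when n+n' is odd (it need not vanish on (0, π)).
  u² squared terms: (-5)²·∫sin(x)² dx = 25·π/2 = 25*π/2.
  So ∫_0^π u² dx = 25*π/2.
  (u')² squared terms: (-5)²·∫cos(x)² dx = 25·π/2 = 25*π/2.
  So ∫_0^π (u')² dx = 25*π/2.
||u||_{H^1}^2 = (25*π/2) + (25*π/2) = 25*π.


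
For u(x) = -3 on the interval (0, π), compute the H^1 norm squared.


||u||_{H^1(0,π)}^2 = 9*π

u'(x) = 0.
Expand u² and (u')² and integrate term by term on (0, π), using: for integers n ≥ 1, ∫_0^π sin²(nx) dx = ∫_0^π cos²(nx) dx = π/2; for n ≠ n', ∫_0^π sin(nx)sin(n'x) dx = ∫_0^π cos(nx)cos(n'x) dx = 0; and by product-to-sum, ∫_0^π sin(nx)cos(n'x) dx = ½∫_0^π [sin((n+n')x) + sin((n−n')x)] dx, which is 0 when n+n' is even and 2n/(n²−n'²) when n+n' is odd (it need not vanish on (0, π)). For the constant mode: ∫_0^π 1 dx = π, ∫_0^π cos(nx) dx = 0, ∫_0^π sin(nx) dx = (1−(−1)^n)/n.
  u² squared terms: (-3)²·∫1 dx = 9·π = 9*π.
  So ∫_0^π u² dx = 9*π.
  u' ≡ 0, so ∫_0^π (u')² dx = 0.
||u||_{H^1}^2 = (9*π) + (0) = 9*π.
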